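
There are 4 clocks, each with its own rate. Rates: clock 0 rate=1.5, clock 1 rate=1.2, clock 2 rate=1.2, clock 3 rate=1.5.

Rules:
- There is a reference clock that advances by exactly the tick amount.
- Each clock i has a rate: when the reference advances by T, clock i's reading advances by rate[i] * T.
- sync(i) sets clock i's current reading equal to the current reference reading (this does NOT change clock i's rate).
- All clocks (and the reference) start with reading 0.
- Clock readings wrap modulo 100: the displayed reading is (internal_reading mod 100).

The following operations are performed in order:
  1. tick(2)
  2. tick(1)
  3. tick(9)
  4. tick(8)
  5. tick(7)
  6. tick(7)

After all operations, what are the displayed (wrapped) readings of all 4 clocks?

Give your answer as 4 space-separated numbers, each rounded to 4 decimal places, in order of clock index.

Answer: 51.0000 40.8000 40.8000 51.0000

Derivation:
After op 1 tick(2): ref=2.0000 raw=[3.0000 2.4000 2.4000 3.0000]
After op 2 tick(1): ref=3.0000 raw=[4.5000 3.6000 3.6000 4.5000]
After op 3 tick(9): ref=12.0000 raw=[18.0000 14.4000 14.4000 18.0000]
After op 4 tick(8): ref=20.0000 raw=[30.0000 24.0000 24.0000 30.0000]
After op 5 tick(7): ref=27.0000 raw=[40.5000 32.4000 32.4000 40.5000]
After op 6 tick(7): ref=34.0000 raw=[51.0000 40.8000 40.8000 51.0000]
Wrap final raw readings (mod 100): 51.0000 mod 100 = 51.0000; 40.8000 mod 100 = 40.8000; 40.8000 mod 100 = 40.8000; 51.0000 mod 100 = 51.0000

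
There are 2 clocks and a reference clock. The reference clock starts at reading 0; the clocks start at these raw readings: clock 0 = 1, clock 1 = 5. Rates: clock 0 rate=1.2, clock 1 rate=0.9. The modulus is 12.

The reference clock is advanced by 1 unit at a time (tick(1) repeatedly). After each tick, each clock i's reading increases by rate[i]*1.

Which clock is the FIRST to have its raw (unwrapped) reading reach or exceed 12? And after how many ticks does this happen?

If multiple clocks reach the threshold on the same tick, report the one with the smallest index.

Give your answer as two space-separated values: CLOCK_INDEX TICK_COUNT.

clock 0: start=1, rate=1.2, needs 12-1 = 11; ticks = ceil(11/1.2) = ceil(9.1667) = 10; reading at tick 10 = 1 + 1.2*10 = 13.0000
clock 1: start=5, rate=0.9, needs 12-5 = 7; ticks = ceil(7/0.9) = ceil(7.7778) = 8; reading at tick 8 = 5 + 0.9*8 = 12.2000
Minimum tick count = 8; winners = [1]; smallest index = 1

Answer: 1 8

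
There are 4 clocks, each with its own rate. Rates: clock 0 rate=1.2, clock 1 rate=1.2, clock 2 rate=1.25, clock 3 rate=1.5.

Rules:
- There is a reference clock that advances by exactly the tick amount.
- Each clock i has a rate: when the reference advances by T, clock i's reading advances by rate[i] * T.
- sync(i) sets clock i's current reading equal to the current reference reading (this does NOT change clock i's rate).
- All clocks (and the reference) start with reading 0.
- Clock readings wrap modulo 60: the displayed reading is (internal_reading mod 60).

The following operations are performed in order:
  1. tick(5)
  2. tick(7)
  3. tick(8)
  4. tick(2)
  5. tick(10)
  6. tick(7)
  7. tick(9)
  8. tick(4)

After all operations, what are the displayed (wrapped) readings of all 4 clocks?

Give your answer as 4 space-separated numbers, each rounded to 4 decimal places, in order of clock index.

Answer: 2.4000 2.4000 5.0000 18.0000

Derivation:
After op 1 tick(5): ref=5.0000 raw=[6.0000 6.0000 6.2500 7.5000]
After op 2 tick(7): ref=12.0000 raw=[14.4000 14.4000 15.0000 18.0000]
After op 3 tick(8): ref=20.0000 raw=[24.0000 24.0000 25.0000 30.0000]
After op 4 tick(2): ref=22.0000 raw=[26.4000 26.4000 27.5000 33.0000]
After op 5 tick(10): ref=32.0000 raw=[38.4000 38.4000 40.0000 48.0000]
After op 6 tick(7): ref=39.0000 raw=[46.8000 46.8000 48.7500 58.5000]
After op 7 tick(9): ref=48.0000 raw=[57.6000 57.6000 60.0000 72.0000]
After op 8 tick(4): ref=52.0000 raw=[62.4000 62.4000 65.0000 78.0000]
Wrap final raw readings (mod 60): 62.4000 mod 60 = 2.4000; 62.4000 mod 60 = 2.4000; 65.0000 mod 60 = 5.0000; 78.0000 mod 60 = 18.0000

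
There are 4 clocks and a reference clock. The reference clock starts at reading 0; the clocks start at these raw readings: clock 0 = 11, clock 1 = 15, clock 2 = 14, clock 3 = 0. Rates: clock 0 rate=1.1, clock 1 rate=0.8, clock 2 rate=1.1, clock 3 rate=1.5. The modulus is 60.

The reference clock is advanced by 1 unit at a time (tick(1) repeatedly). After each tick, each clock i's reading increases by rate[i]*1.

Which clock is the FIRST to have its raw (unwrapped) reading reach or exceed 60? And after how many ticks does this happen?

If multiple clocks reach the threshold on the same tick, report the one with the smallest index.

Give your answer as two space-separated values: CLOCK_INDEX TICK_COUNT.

clock 0: start=11, rate=1.1, needs 60-11 = 49; ticks = ceil(49/1.1) = ceil(44.5455) = 45; reading at tick 45 = 11 + 1.1*45 = 60.5000
clock 1: start=15, rate=0.8, needs 60-15 = 45; ticks = ceil(45/0.8) = ceil(56.2500) = 57; reading at tick 57 = 15 + 0.8*57 = 60.6000
clock 2: start=14, rate=1.1, needs 60-14 = 46; ticks = ceil(46/1.1) = ceil(41.8182) = 42; reading at tick 42 = 14 + 1.1*42 = 60.2000
clock 3: start=0, rate=1.5, needs 60-0 = 60; ticks = ceil(60/1.5) = ceil(40.0000) = 40; reading at tick 40 = 0 + 1.5*40 = 60.0000
Minimum tick count = 40; winners = [3]; smallest index = 3

Answer: 3 40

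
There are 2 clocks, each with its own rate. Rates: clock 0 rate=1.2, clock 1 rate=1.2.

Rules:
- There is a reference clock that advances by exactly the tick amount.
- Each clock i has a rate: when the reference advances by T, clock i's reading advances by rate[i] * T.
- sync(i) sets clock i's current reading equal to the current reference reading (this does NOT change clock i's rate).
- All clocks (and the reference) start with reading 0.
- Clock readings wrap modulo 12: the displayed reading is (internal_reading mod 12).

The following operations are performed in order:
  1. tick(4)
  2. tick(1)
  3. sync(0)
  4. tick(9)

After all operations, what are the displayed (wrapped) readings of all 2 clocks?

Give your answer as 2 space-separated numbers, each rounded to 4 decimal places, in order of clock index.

Answer: 3.8000 4.8000

Derivation:
After op 1 tick(4): ref=4.0000 raw=[4.8000 4.8000]
After op 2 tick(1): ref=5.0000 raw=[6.0000 6.0000]
After op 3 sync(0): ref=5.0000 raw=[5.0000 6.0000]
After op 4 tick(9): ref=14.0000 raw=[15.8000 16.8000]
Wrap final raw readings (mod 12): 15.8000 mod 12 = 3.8000; 16.8000 mod 12 = 4.8000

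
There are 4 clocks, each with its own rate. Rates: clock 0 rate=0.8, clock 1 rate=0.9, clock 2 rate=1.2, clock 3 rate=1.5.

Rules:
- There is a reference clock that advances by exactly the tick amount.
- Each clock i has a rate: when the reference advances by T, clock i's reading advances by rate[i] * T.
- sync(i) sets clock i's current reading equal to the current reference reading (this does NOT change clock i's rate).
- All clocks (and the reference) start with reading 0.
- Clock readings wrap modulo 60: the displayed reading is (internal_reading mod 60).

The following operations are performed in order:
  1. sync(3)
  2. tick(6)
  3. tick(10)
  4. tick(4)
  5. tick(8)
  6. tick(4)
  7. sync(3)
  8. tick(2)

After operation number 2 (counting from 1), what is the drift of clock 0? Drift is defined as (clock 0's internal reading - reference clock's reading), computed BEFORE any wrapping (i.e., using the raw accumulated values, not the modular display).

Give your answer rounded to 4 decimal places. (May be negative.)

After op 1 sync(3): ref=0.0000 raw=[0.0000 0.0000 0.0000 0.0000]
After op 2 tick(6): ref=6.0000 raw=[4.8000 5.4000 7.2000 9.0000]
Drift of clock 0 after op 2: 4.8000 - 6.0000 = -1.2000

Answer: -1.2000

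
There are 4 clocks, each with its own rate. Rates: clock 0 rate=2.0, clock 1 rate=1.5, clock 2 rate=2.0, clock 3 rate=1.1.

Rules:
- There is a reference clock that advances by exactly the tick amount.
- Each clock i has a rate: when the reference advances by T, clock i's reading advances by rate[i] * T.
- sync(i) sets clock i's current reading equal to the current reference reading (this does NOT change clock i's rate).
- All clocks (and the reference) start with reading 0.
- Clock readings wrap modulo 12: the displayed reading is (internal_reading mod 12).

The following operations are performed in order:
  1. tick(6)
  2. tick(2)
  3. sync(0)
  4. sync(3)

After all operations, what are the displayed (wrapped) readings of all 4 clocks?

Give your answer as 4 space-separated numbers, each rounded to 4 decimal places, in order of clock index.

After op 1 tick(6): ref=6.0000 raw=[12.0000 9.0000 12.0000 6.6000]
After op 2 tick(2): ref=8.0000 raw=[16.0000 12.0000 16.0000 8.8000]
After op 3 sync(0): ref=8.0000 raw=[8.0000 12.0000 16.0000 8.8000]
After op 4 sync(3): ref=8.0000 raw=[8.0000 12.0000 16.0000 8.0000]
Wrap final raw readings (mod 12): 8.0000 mod 12 = 8.0000; 12.0000 mod 12 = 0.0000; 16.0000 mod 12 = 4.0000; 8.0000 mod 12 = 8.0000

Answer: 8.0000 0.0000 4.0000 8.0000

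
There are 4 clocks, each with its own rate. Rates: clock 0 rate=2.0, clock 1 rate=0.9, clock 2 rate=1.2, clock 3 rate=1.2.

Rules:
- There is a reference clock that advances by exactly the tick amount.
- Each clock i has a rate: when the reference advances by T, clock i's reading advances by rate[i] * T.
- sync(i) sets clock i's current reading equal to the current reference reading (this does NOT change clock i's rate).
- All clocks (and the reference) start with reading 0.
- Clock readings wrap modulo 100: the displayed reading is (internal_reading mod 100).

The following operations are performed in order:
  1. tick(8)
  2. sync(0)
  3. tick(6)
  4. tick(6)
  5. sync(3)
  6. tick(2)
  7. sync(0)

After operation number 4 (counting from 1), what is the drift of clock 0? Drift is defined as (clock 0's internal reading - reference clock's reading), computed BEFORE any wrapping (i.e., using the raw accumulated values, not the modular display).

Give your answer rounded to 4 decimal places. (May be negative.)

Answer: 12.0000

Derivation:
After op 1 tick(8): ref=8.0000 raw=[16.0000 7.2000 9.6000 9.6000]
After op 2 sync(0): ref=8.0000 raw=[8.0000 7.2000 9.6000 9.6000]
After op 3 tick(6): ref=14.0000 raw=[20.0000 12.6000 16.8000 16.8000]
After op 4 tick(6): ref=20.0000 raw=[32.0000 18.0000 24.0000 24.0000]
Drift of clock 0 after op 4: 32.0000 - 20.0000 = 12.0000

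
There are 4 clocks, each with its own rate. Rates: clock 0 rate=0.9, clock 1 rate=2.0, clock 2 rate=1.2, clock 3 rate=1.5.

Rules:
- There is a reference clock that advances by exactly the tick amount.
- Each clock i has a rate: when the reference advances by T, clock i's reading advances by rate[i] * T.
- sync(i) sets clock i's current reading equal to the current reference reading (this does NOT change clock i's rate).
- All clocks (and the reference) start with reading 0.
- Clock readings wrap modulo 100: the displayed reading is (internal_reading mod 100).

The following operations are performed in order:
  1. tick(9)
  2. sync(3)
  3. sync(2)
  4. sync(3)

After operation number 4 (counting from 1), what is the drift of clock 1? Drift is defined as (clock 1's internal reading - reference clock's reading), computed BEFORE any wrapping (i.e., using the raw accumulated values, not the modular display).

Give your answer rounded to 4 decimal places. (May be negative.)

Answer: 9.0000

Derivation:
After op 1 tick(9): ref=9.0000 raw=[8.1000 18.0000 10.8000 13.5000]
After op 2 sync(3): ref=9.0000 raw=[8.1000 18.0000 10.8000 9.0000]
After op 3 sync(2): ref=9.0000 raw=[8.1000 18.0000 9.0000 9.0000]
After op 4 sync(3): ref=9.0000 raw=[8.1000 18.0000 9.0000 9.0000]
Drift of clock 1 after op 4: 18.0000 - 9.0000 = 9.0000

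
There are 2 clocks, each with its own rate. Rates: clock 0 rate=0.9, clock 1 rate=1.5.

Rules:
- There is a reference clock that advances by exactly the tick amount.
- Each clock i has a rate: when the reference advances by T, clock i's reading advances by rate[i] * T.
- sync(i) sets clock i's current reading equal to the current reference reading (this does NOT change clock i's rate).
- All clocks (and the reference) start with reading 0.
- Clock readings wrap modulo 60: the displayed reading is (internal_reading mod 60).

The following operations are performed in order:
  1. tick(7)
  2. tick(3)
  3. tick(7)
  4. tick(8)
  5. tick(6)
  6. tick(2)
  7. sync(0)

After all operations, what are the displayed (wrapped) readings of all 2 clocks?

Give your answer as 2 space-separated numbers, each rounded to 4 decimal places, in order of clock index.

Answer: 33.0000 49.5000

Derivation:
After op 1 tick(7): ref=7.0000 raw=[6.3000 10.5000]
After op 2 tick(3): ref=10.0000 raw=[9.0000 15.0000]
After op 3 tick(7): ref=17.0000 raw=[15.3000 25.5000]
After op 4 tick(8): ref=25.0000 raw=[22.5000 37.5000]
After op 5 tick(6): ref=31.0000 raw=[27.9000 46.5000]
After op 6 tick(2): ref=33.0000 raw=[29.7000 49.5000]
After op 7 sync(0): ref=33.0000 raw=[33.0000 49.5000]
Wrap final raw readings (mod 60): 33.0000 mod 60 = 33.0000; 49.5000 mod 60 = 49.5000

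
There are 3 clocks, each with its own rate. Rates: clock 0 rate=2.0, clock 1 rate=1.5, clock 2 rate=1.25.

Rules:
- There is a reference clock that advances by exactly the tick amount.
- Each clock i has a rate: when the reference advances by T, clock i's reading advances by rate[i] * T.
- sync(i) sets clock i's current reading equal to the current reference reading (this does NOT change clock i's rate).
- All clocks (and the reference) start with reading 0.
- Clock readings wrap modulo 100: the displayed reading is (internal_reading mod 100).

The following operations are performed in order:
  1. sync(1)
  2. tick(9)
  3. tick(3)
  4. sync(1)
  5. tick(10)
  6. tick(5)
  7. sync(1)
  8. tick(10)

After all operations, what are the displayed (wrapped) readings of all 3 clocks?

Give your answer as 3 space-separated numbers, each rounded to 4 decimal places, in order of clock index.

Answer: 74.0000 42.0000 46.2500

Derivation:
After op 1 sync(1): ref=0.0000 raw=[0.0000 0.0000 0.0000]
After op 2 tick(9): ref=9.0000 raw=[18.0000 13.5000 11.2500]
After op 3 tick(3): ref=12.0000 raw=[24.0000 18.0000 15.0000]
After op 4 sync(1): ref=12.0000 raw=[24.0000 12.0000 15.0000]
After op 5 tick(10): ref=22.0000 raw=[44.0000 27.0000 27.5000]
After op 6 tick(5): ref=27.0000 raw=[54.0000 34.5000 33.7500]
After op 7 sync(1): ref=27.0000 raw=[54.0000 27.0000 33.7500]
After op 8 tick(10): ref=37.0000 raw=[74.0000 42.0000 46.2500]
Wrap final raw readings (mod 100): 74.0000 mod 100 = 74.0000; 42.0000 mod 100 = 42.0000; 46.2500 mod 100 = 46.2500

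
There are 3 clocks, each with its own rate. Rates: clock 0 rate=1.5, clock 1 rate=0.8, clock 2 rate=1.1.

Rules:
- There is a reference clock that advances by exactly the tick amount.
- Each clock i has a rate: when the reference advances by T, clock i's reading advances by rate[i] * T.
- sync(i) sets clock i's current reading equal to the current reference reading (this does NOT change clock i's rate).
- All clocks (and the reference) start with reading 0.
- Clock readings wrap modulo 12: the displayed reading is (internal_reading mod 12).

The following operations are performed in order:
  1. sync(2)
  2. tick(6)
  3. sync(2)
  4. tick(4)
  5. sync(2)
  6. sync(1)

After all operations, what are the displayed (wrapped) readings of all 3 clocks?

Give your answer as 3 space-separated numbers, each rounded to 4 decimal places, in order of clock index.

After op 1 sync(2): ref=0.0000 raw=[0.0000 0.0000 0.0000]
After op 2 tick(6): ref=6.0000 raw=[9.0000 4.8000 6.6000]
After op 3 sync(2): ref=6.0000 raw=[9.0000 4.8000 6.0000]
After op 4 tick(4): ref=10.0000 raw=[15.0000 8.0000 10.4000]
After op 5 sync(2): ref=10.0000 raw=[15.0000 8.0000 10.0000]
After op 6 sync(1): ref=10.0000 raw=[15.0000 10.0000 10.0000]
Wrap final raw readings (mod 12): 15.0000 mod 12 = 3.0000; 10.0000 mod 12 = 10.0000; 10.0000 mod 12 = 10.0000

Answer: 3.0000 10.0000 10.0000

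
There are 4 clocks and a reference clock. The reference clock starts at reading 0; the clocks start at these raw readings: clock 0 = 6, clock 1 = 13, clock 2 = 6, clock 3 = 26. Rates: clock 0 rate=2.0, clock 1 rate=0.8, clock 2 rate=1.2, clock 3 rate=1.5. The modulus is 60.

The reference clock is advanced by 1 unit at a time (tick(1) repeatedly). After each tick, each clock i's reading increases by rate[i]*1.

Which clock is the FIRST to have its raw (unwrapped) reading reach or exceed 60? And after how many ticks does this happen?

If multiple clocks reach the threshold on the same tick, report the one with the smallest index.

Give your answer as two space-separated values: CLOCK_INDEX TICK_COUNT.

Answer: 3 23

Derivation:
clock 0: start=6, rate=2.0, needs 60-6 = 54; ticks = ceil(54/2.0) = ceil(27.0000) = 27; reading at tick 27 = 6 + 2.0*27 = 60.0000
clock 1: start=13, rate=0.8, needs 60-13 = 47; ticks = ceil(47/0.8) = ceil(58.7500) = 59; reading at tick 59 = 13 + 0.8*59 = 60.2000
clock 2: start=6, rate=1.2, needs 60-6 = 54; ticks = ceil(54/1.2) = ceil(45.0000) = 45; reading at tick 45 = 6 + 1.2*45 = 60.0000
clock 3: start=26, rate=1.5, needs 60-26 = 34; ticks = ceil(34/1.5) = ceil(22.6667) = 23; reading at tick 23 = 26 + 1.5*23 = 60.5000
Minimum tick count = 23; winners = [3]; smallest index = 3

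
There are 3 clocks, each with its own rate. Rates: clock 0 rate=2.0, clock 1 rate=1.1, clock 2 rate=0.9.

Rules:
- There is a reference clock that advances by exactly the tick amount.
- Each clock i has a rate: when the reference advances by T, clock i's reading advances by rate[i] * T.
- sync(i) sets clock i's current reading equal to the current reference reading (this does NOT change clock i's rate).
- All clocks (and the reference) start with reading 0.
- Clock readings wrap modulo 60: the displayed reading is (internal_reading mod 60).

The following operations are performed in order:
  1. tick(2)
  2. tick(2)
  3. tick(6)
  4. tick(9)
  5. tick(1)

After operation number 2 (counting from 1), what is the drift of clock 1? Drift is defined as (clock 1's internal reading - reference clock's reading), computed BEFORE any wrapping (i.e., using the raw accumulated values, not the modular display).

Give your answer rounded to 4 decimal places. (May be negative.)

After op 1 tick(2): ref=2.0000 raw=[4.0000 2.2000 1.8000]
After op 2 tick(2): ref=4.0000 raw=[8.0000 4.4000 3.6000]
Drift of clock 1 after op 2: 4.4000 - 4.0000 = 0.4000

Answer: 0.4000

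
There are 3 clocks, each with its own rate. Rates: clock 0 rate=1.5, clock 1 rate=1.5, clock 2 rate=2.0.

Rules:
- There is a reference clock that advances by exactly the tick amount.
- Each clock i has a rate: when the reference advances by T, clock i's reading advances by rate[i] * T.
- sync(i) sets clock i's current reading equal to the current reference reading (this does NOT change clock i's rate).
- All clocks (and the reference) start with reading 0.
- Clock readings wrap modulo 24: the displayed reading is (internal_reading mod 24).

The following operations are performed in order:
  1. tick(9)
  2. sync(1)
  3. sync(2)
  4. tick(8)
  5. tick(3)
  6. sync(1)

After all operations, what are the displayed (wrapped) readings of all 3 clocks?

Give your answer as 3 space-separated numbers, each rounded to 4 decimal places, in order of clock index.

Answer: 6.0000 20.0000 7.0000

Derivation:
After op 1 tick(9): ref=9.0000 raw=[13.5000 13.5000 18.0000]
After op 2 sync(1): ref=9.0000 raw=[13.5000 9.0000 18.0000]
After op 3 sync(2): ref=9.0000 raw=[13.5000 9.0000 9.0000]
After op 4 tick(8): ref=17.0000 raw=[25.5000 21.0000 25.0000]
After op 5 tick(3): ref=20.0000 raw=[30.0000 25.5000 31.0000]
After op 6 sync(1): ref=20.0000 raw=[30.0000 20.0000 31.0000]
Wrap final raw readings (mod 24): 30.0000 mod 24 = 6.0000; 20.0000 mod 24 = 20.0000; 31.0000 mod 24 = 7.0000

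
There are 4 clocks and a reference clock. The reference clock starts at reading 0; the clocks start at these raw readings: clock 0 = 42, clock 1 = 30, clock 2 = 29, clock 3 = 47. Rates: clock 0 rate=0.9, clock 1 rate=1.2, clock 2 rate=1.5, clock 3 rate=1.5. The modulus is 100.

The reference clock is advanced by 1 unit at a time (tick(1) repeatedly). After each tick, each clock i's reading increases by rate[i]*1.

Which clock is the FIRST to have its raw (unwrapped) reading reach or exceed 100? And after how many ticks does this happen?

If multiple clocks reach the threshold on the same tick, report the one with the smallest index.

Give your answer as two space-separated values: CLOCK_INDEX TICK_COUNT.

Answer: 3 36

Derivation:
clock 0: start=42, rate=0.9, needs 100-42 = 58; ticks = ceil(58/0.9) = ceil(64.4444) = 65; reading at tick 65 = 42 + 0.9*65 = 100.5000
clock 1: start=30, rate=1.2, needs 100-30 = 70; ticks = ceil(70/1.2) = ceil(58.3333) = 59; reading at tick 59 = 30 + 1.2*59 = 100.8000
clock 2: start=29, rate=1.5, needs 100-29 = 71; ticks = ceil(71/1.5) = ceil(47.3333) = 48; reading at tick 48 = 29 + 1.5*48 = 101.0000
clock 3: start=47, rate=1.5, needs 100-47 = 53; ticks = ceil(53/1.5) = ceil(35.3333) = 36; reading at tick 36 = 47 + 1.5*36 = 101.0000
Minimum tick count = 36; winners = [3]; smallest index = 3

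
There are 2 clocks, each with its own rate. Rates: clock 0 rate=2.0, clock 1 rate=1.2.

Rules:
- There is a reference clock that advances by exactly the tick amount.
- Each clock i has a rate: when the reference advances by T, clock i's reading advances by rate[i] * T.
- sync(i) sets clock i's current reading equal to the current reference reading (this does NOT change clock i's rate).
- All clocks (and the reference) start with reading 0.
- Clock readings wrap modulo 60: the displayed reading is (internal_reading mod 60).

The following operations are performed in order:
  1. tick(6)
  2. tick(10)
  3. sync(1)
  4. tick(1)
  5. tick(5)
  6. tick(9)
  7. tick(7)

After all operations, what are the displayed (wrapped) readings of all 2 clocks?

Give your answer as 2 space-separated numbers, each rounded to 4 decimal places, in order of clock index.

After op 1 tick(6): ref=6.0000 raw=[12.0000 7.2000]
After op 2 tick(10): ref=16.0000 raw=[32.0000 19.2000]
After op 3 sync(1): ref=16.0000 raw=[32.0000 16.0000]
After op 4 tick(1): ref=17.0000 raw=[34.0000 17.2000]
After op 5 tick(5): ref=22.0000 raw=[44.0000 23.2000]
After op 6 tick(9): ref=31.0000 raw=[62.0000 34.0000]
After op 7 tick(7): ref=38.0000 raw=[76.0000 42.4000]
Wrap final raw readings (mod 60): 76.0000 mod 60 = 16.0000; 42.4000 mod 60 = 42.4000

Answer: 16.0000 42.4000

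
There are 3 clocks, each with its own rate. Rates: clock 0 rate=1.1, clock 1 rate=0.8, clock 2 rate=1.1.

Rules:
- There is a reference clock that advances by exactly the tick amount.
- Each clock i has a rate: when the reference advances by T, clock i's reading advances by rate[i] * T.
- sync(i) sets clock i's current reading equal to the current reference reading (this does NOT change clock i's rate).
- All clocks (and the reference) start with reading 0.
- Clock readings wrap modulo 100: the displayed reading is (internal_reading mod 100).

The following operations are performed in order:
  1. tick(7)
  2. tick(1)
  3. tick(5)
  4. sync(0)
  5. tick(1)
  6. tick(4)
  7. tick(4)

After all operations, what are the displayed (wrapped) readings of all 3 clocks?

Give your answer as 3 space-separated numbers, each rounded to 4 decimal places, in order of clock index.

Answer: 22.9000 17.6000 24.2000

Derivation:
After op 1 tick(7): ref=7.0000 raw=[7.7000 5.6000 7.7000]
After op 2 tick(1): ref=8.0000 raw=[8.8000 6.4000 8.8000]
After op 3 tick(5): ref=13.0000 raw=[14.3000 10.4000 14.3000]
After op 4 sync(0): ref=13.0000 raw=[13.0000 10.4000 14.3000]
After op 5 tick(1): ref=14.0000 raw=[14.1000 11.2000 15.4000]
After op 6 tick(4): ref=18.0000 raw=[18.5000 14.4000 19.8000]
After op 7 tick(4): ref=22.0000 raw=[22.9000 17.6000 24.2000]
Wrap final raw readings (mod 100): 22.9000 mod 100 = 22.9000; 17.6000 mod 100 = 17.6000; 24.2000 mod 100 = 24.2000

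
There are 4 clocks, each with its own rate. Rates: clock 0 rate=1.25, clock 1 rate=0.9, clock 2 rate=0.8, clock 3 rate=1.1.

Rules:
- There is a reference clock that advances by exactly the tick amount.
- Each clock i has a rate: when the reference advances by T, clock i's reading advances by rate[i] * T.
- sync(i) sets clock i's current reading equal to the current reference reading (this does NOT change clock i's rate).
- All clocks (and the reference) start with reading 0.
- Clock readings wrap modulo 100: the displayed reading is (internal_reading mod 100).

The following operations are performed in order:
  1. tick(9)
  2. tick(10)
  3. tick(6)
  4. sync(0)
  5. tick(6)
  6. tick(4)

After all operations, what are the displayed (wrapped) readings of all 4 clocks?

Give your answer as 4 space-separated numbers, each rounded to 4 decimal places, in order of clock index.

Answer: 37.5000 31.5000 28.0000 38.5000

Derivation:
After op 1 tick(9): ref=9.0000 raw=[11.2500 8.1000 7.2000 9.9000]
After op 2 tick(10): ref=19.0000 raw=[23.7500 17.1000 15.2000 20.9000]
After op 3 tick(6): ref=25.0000 raw=[31.2500 22.5000 20.0000 27.5000]
After op 4 sync(0): ref=25.0000 raw=[25.0000 22.5000 20.0000 27.5000]
After op 5 tick(6): ref=31.0000 raw=[32.5000 27.9000 24.8000 34.1000]
After op 6 tick(4): ref=35.0000 raw=[37.5000 31.5000 28.0000 38.5000]
Wrap final raw readings (mod 100): 37.5000 mod 100 = 37.5000; 31.5000 mod 100 = 31.5000; 28.0000 mod 100 = 28.0000; 38.5000 mod 100 = 38.5000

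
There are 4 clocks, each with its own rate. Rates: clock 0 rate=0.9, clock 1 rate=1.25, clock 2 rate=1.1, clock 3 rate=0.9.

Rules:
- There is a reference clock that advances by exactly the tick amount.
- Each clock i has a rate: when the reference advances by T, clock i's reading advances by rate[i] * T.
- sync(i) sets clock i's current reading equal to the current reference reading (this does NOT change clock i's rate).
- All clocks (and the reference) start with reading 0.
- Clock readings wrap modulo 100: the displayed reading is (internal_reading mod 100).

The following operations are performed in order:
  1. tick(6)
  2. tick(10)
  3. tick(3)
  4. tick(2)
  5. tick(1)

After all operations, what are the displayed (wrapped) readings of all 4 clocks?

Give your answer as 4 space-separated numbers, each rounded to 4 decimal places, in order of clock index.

After op 1 tick(6): ref=6.0000 raw=[5.4000 7.5000 6.6000 5.4000]
After op 2 tick(10): ref=16.0000 raw=[14.4000 20.0000 17.6000 14.4000]
After op 3 tick(3): ref=19.0000 raw=[17.1000 23.7500 20.9000 17.1000]
After op 4 tick(2): ref=21.0000 raw=[18.9000 26.2500 23.1000 18.9000]
After op 5 tick(1): ref=22.0000 raw=[19.8000 27.5000 24.2000 19.8000]
Wrap final raw readings (mod 100): 19.8000 mod 100 = 19.8000; 27.5000 mod 100 = 27.5000; 24.2000 mod 100 = 24.2000; 19.8000 mod 100 = 19.8000

Answer: 19.8000 27.5000 24.2000 19.8000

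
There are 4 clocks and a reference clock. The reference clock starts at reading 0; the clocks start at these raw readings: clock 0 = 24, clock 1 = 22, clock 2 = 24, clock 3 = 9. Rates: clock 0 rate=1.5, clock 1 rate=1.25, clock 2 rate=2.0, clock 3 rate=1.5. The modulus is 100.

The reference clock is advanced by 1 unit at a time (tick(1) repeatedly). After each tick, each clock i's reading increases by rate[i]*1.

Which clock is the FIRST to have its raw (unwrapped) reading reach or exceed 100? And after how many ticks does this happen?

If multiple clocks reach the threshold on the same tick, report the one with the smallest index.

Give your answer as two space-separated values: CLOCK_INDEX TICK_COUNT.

Answer: 2 38

Derivation:
clock 0: start=24, rate=1.5, needs 100-24 = 76; ticks = ceil(76/1.5) = ceil(50.6667) = 51; reading at tick 51 = 24 + 1.5*51 = 100.5000
clock 1: start=22, rate=1.25, needs 100-22 = 78; ticks = ceil(78/1.25) = ceil(62.4000) = 63; reading at tick 63 = 22 + 1.25*63 = 100.7500
clock 2: start=24, rate=2.0, needs 100-24 = 76; ticks = ceil(76/2.0) = ceil(38.0000) = 38; reading at tick 38 = 24 + 2.0*38 = 100.0000
clock 3: start=9, rate=1.5, needs 100-9 = 91; ticks = ceil(91/1.5) = ceil(60.6667) = 61; reading at tick 61 = 9 + 1.5*61 = 100.5000
Minimum tick count = 38; winners = [2]; smallest index = 2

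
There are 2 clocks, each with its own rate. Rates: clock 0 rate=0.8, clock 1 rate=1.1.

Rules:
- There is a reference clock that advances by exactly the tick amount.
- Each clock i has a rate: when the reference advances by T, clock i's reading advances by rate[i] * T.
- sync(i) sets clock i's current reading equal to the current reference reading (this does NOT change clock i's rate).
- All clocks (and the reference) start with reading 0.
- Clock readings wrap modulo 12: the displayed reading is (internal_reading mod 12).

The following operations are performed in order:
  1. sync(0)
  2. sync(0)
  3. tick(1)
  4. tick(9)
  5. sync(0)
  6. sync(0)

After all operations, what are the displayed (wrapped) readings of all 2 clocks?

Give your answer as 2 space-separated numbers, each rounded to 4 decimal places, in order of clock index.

After op 1 sync(0): ref=0.0000 raw=[0.0000 0.0000]
After op 2 sync(0): ref=0.0000 raw=[0.0000 0.0000]
After op 3 tick(1): ref=1.0000 raw=[0.8000 1.1000]
After op 4 tick(9): ref=10.0000 raw=[8.0000 11.0000]
After op 5 sync(0): ref=10.0000 raw=[10.0000 11.0000]
After op 6 sync(0): ref=10.0000 raw=[10.0000 11.0000]
Wrap final raw readings (mod 12): 10.0000 mod 12 = 10.0000; 11.0000 mod 12 = 11.0000

Answer: 10.0000 11.0000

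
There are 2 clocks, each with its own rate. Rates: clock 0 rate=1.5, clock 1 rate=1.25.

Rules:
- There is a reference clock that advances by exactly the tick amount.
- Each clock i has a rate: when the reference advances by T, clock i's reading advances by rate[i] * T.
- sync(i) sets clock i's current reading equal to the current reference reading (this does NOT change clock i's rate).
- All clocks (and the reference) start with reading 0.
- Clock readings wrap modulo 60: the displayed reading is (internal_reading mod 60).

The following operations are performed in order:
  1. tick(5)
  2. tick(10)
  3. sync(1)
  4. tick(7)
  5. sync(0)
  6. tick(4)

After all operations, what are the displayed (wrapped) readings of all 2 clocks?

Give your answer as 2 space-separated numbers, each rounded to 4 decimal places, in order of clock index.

After op 1 tick(5): ref=5.0000 raw=[7.5000 6.2500]
After op 2 tick(10): ref=15.0000 raw=[22.5000 18.7500]
After op 3 sync(1): ref=15.0000 raw=[22.5000 15.0000]
After op 4 tick(7): ref=22.0000 raw=[33.0000 23.7500]
After op 5 sync(0): ref=22.0000 raw=[22.0000 23.7500]
After op 6 tick(4): ref=26.0000 raw=[28.0000 28.7500]
Wrap final raw readings (mod 60): 28.0000 mod 60 = 28.0000; 28.7500 mod 60 = 28.7500

Answer: 28.0000 28.7500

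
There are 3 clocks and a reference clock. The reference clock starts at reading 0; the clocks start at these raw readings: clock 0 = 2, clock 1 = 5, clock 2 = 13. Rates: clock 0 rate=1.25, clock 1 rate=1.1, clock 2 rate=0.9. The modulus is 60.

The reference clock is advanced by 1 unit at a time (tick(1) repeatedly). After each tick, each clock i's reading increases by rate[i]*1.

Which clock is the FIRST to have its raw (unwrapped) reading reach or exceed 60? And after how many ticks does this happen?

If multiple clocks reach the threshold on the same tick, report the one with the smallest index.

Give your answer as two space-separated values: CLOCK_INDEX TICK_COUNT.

clock 0: start=2, rate=1.25, needs 60-2 = 58; ticks = ceil(58/1.25) = ceil(46.4000) = 47; reading at tick 47 = 2 + 1.25*47 = 60.7500
clock 1: start=5, rate=1.1, needs 60-5 = 55; ticks = ceil(55/1.1) = ceil(50.0000) = 50; reading at tick 50 = 5 + 1.1*50 = 60.0000
clock 2: start=13, rate=0.9, needs 60-13 = 47; ticks = ceil(47/0.9) = ceil(52.2222) = 53; reading at tick 53 = 13 + 0.9*53 = 60.7000
Minimum tick count = 47; winners = [0]; smallest index = 0

Answer: 0 47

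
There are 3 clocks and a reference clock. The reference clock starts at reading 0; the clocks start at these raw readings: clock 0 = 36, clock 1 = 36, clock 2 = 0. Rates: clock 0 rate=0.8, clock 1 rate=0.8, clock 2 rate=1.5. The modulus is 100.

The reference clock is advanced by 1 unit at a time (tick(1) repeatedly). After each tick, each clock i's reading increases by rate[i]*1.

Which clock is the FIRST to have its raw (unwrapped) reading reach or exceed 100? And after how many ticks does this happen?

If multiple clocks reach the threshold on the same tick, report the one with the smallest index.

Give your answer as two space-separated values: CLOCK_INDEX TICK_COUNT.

clock 0: start=36, rate=0.8, needs 100-36 = 64; ticks = ceil(64/0.8) = ceil(80.0000) = 80; reading at tick 80 = 36 + 0.8*80 = 100.0000
clock 1: start=36, rate=0.8, needs 100-36 = 64; ticks = ceil(64/0.8) = ceil(80.0000) = 80; reading at tick 80 = 36 + 0.8*80 = 100.0000
clock 2: start=0, rate=1.5, needs 100-0 = 100; ticks = ceil(100/1.5) = ceil(66.6667) = 67; reading at tick 67 = 0 + 1.5*67 = 100.5000
Minimum tick count = 67; winners = [2]; smallest index = 2

Answer: 2 67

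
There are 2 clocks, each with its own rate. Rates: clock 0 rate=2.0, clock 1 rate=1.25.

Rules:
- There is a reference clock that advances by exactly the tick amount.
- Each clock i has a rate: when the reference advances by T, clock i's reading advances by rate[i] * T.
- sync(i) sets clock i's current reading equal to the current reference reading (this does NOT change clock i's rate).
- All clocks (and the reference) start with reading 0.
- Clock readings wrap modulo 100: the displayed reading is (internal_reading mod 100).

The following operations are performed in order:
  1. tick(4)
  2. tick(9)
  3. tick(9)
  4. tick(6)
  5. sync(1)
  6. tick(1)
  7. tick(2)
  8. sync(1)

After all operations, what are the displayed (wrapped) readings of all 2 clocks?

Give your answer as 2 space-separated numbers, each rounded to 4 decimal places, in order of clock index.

After op 1 tick(4): ref=4.0000 raw=[8.0000 5.0000]
After op 2 tick(9): ref=13.0000 raw=[26.0000 16.2500]
After op 3 tick(9): ref=22.0000 raw=[44.0000 27.5000]
After op 4 tick(6): ref=28.0000 raw=[56.0000 35.0000]
After op 5 sync(1): ref=28.0000 raw=[56.0000 28.0000]
After op 6 tick(1): ref=29.0000 raw=[58.0000 29.2500]
After op 7 tick(2): ref=31.0000 raw=[62.0000 31.7500]
After op 8 sync(1): ref=31.0000 raw=[62.0000 31.0000]
Wrap final raw readings (mod 100): 62.0000 mod 100 = 62.0000; 31.0000 mod 100 = 31.0000

Answer: 62.0000 31.0000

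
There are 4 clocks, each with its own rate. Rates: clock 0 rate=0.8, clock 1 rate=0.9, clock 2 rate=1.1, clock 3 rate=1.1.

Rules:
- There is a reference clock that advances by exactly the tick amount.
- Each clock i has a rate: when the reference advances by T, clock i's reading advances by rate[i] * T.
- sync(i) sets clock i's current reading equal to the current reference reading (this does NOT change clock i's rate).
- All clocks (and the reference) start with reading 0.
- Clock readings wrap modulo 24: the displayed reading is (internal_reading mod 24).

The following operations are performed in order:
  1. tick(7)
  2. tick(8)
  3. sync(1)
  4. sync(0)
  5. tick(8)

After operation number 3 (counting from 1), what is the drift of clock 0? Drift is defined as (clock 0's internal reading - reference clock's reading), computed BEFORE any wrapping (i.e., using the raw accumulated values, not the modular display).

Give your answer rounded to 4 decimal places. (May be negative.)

Answer: -3.0000

Derivation:
After op 1 tick(7): ref=7.0000 raw=[5.6000 6.3000 7.7000 7.7000]
After op 2 tick(8): ref=15.0000 raw=[12.0000 13.5000 16.5000 16.5000]
After op 3 sync(1): ref=15.0000 raw=[12.0000 15.0000 16.5000 16.5000]
Drift of clock 0 after op 3: 12.0000 - 15.0000 = -3.0000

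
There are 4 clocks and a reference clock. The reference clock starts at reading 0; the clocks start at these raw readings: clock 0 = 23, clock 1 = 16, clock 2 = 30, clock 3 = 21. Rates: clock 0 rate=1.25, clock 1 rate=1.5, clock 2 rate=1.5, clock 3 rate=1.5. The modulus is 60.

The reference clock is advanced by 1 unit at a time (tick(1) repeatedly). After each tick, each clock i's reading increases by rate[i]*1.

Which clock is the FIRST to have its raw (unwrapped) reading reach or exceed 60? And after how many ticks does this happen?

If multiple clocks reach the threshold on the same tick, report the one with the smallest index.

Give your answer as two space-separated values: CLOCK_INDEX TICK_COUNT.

Answer: 2 20

Derivation:
clock 0: start=23, rate=1.25, needs 60-23 = 37; ticks = ceil(37/1.25) = ceil(29.6000) = 30; reading at tick 30 = 23 + 1.25*30 = 60.5000
clock 1: start=16, rate=1.5, needs 60-16 = 44; ticks = ceil(44/1.5) = ceil(29.3333) = 30; reading at tick 30 = 16 + 1.5*30 = 61.0000
clock 2: start=30, rate=1.5, needs 60-30 = 30; ticks = ceil(30/1.5) = ceil(20.0000) = 20; reading at tick 20 = 30 + 1.5*20 = 60.0000
clock 3: start=21, rate=1.5, needs 60-21 = 39; ticks = ceil(39/1.5) = ceil(26.0000) = 26; reading at tick 26 = 21 + 1.5*26 = 60.0000
Minimum tick count = 20; winners = [2]; smallest index = 2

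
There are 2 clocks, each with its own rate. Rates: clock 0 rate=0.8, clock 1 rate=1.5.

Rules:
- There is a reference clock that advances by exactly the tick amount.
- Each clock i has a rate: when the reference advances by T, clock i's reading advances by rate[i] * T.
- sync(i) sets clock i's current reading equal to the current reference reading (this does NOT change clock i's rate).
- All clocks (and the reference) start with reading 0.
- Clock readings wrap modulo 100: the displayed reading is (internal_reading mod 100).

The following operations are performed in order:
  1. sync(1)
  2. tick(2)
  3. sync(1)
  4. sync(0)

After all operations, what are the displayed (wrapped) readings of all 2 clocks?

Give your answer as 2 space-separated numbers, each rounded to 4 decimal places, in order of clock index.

After op 1 sync(1): ref=0.0000 raw=[0.0000 0.0000]
After op 2 tick(2): ref=2.0000 raw=[1.6000 3.0000]
After op 3 sync(1): ref=2.0000 raw=[1.6000 2.0000]
After op 4 sync(0): ref=2.0000 raw=[2.0000 2.0000]
Wrap final raw readings (mod 100): 2.0000 mod 100 = 2.0000; 2.0000 mod 100 = 2.0000

Answer: 2.0000 2.0000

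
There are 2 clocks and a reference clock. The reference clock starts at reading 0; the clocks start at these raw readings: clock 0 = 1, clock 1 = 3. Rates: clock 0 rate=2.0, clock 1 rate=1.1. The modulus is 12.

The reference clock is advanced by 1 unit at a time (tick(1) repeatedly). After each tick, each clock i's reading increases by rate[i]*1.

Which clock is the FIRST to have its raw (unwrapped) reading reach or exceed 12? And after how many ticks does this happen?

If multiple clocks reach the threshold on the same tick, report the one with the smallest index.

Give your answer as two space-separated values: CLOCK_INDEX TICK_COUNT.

clock 0: start=1, rate=2.0, needs 12-1 = 11; ticks = ceil(11/2.0) = ceil(5.5000) = 6; reading at tick 6 = 1 + 2.0*6 = 13.0000
clock 1: start=3, rate=1.1, needs 12-3 = 9; ticks = ceil(9/1.1) = ceil(8.1818) = 9; reading at tick 9 = 3 + 1.1*9 = 12.9000
Minimum tick count = 6; winners = [0]; smallest index = 0

Answer: 0 6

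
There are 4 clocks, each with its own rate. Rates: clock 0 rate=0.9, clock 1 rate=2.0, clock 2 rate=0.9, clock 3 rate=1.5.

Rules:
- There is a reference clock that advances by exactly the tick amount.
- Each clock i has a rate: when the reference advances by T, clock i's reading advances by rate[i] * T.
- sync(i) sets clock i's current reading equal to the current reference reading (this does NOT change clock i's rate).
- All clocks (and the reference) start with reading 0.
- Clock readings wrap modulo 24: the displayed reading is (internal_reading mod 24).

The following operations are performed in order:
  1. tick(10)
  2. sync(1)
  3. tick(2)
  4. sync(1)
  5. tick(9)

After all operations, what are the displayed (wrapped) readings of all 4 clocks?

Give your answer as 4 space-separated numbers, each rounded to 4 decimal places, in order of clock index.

After op 1 tick(10): ref=10.0000 raw=[9.0000 20.0000 9.0000 15.0000]
After op 2 sync(1): ref=10.0000 raw=[9.0000 10.0000 9.0000 15.0000]
After op 3 tick(2): ref=12.0000 raw=[10.8000 14.0000 10.8000 18.0000]
After op 4 sync(1): ref=12.0000 raw=[10.8000 12.0000 10.8000 18.0000]
After op 5 tick(9): ref=21.0000 raw=[18.9000 30.0000 18.9000 31.5000]
Wrap final raw readings (mod 24): 18.9000 mod 24 = 18.9000; 30.0000 mod 24 = 6.0000; 18.9000 mod 24 = 18.9000; 31.5000 mod 24 = 7.5000

Answer: 18.9000 6.0000 18.9000 7.5000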